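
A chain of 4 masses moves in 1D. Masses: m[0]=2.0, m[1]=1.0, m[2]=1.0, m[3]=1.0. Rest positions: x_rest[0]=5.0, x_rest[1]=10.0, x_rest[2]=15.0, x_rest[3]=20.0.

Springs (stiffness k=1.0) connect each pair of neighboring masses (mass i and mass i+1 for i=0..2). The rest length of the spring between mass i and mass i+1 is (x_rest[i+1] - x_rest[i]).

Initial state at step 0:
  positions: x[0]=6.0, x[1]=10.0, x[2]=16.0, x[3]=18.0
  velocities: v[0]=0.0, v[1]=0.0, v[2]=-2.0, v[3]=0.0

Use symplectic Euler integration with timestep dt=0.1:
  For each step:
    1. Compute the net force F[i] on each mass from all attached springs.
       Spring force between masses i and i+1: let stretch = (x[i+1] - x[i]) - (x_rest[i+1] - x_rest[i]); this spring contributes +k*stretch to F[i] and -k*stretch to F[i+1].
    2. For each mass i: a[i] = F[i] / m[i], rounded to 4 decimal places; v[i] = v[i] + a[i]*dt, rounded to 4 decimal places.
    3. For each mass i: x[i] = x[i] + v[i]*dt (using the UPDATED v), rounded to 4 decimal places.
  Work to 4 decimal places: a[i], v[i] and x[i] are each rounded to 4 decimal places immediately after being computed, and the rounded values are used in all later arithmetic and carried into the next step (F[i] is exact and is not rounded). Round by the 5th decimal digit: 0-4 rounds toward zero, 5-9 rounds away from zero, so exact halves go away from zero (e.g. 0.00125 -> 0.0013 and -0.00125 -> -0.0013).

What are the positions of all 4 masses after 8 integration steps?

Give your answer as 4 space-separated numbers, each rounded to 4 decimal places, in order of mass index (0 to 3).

Answer: 5.8418 10.4067 13.5214 18.7885

Derivation:
Step 0: x=[6.0000 10.0000 16.0000 18.0000] v=[0.0000 0.0000 -2.0000 0.0000]
Step 1: x=[5.9950 10.0200 15.7600 18.0300] v=[-0.0500 0.2000 -2.4000 0.3000]
Step 2: x=[5.9851 10.0572 15.4853 18.0873] v=[-0.0988 0.3715 -2.7470 0.5730]
Step 3: x=[5.9706 10.1079 15.1823 18.1686] v=[-0.1452 0.5071 -3.0296 0.8128]
Step 4: x=[5.9518 10.1680 14.8585 18.2700] v=[-0.1883 0.6008 -3.2384 1.0142]
Step 5: x=[5.9291 10.2328 14.5219 18.3873] v=[-0.2275 0.6482 -3.3663 1.1731]
Step 6: x=[5.9029 10.2975 14.1810 18.5160] v=[-0.2623 0.6467 -3.4087 1.2866]
Step 7: x=[5.8736 10.3571 13.8446 18.6513] v=[-0.2926 0.5956 -3.3636 1.3531]
Step 8: x=[5.8418 10.4067 13.5214 18.7885] v=[-0.3184 0.4960 -3.2317 1.3724]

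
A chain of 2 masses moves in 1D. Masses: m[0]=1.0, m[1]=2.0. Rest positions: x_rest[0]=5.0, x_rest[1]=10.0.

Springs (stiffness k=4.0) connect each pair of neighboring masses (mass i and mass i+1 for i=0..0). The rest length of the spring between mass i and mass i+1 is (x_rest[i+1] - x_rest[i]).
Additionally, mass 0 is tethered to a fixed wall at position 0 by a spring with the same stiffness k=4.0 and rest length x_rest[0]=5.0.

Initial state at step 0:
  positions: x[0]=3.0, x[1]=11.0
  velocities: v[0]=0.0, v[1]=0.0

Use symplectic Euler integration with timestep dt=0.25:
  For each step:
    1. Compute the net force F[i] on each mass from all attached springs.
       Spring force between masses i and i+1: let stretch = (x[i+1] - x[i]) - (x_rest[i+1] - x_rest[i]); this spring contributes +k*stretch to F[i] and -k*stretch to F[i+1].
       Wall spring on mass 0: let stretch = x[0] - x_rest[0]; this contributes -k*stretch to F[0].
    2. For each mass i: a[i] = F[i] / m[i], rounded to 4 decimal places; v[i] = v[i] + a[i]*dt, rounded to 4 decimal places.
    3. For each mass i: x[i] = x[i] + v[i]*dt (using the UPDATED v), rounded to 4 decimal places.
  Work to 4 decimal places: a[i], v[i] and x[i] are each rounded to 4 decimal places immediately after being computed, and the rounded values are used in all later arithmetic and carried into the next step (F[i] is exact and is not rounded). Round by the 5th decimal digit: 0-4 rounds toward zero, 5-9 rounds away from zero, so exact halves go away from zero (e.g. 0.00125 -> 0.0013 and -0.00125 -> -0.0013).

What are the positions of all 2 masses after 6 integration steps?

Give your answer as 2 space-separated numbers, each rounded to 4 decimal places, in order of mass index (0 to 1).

Step 0: x=[3.0000 11.0000] v=[0.0000 0.0000]
Step 1: x=[4.2500 10.6250] v=[5.0000 -1.5000]
Step 2: x=[6.0313 10.0781] v=[7.1250 -2.1875]
Step 3: x=[7.3164 9.6504] v=[5.1405 -1.7109]
Step 4: x=[7.3559 9.5559] v=[0.1581 -0.3779]
Step 5: x=[6.1065 9.8114] v=[-4.9978 1.0221]
Step 6: x=[4.2567 10.2288] v=[-7.3994 1.6697]

Answer: 4.2567 10.2288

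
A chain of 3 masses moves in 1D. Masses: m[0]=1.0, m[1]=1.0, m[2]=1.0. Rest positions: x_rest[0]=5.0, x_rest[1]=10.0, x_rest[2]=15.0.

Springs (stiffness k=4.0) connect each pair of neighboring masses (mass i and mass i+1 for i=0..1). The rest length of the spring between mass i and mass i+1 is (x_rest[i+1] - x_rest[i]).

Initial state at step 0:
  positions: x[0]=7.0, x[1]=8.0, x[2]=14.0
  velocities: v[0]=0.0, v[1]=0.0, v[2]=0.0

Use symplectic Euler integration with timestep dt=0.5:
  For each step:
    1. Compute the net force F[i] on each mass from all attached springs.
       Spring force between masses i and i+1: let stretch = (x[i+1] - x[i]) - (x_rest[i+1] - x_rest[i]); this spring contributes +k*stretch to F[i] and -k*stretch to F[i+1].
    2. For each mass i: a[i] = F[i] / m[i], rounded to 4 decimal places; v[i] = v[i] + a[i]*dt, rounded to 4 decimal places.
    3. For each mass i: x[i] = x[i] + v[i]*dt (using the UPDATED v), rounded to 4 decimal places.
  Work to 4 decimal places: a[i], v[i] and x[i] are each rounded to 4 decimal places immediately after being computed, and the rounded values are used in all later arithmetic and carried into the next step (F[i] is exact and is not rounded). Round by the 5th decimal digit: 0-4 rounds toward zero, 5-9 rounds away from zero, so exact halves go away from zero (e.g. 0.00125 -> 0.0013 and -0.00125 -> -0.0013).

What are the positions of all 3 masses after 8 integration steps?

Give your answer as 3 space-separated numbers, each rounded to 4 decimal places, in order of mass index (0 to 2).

Answer: 4.0000 8.0000 17.0000

Derivation:
Step 0: x=[7.0000 8.0000 14.0000] v=[0.0000 0.0000 0.0000]
Step 1: x=[3.0000 13.0000 13.0000] v=[-8.0000 10.0000 -2.0000]
Step 2: x=[4.0000 8.0000 17.0000] v=[2.0000 -10.0000 8.0000]
Step 3: x=[4.0000 8.0000 17.0000] v=[0.0000 0.0000 0.0000]
Step 4: x=[3.0000 13.0000 13.0000] v=[-2.0000 10.0000 -8.0000]
Step 5: x=[7.0000 8.0000 14.0000] v=[8.0000 -10.0000 2.0000]
Step 6: x=[7.0000 8.0000 14.0000] v=[0.0000 0.0000 0.0000]
Step 7: x=[3.0000 13.0000 13.0000] v=[-8.0000 10.0000 -2.0000]
Step 8: x=[4.0000 8.0000 17.0000] v=[2.0000 -10.0000 8.0000]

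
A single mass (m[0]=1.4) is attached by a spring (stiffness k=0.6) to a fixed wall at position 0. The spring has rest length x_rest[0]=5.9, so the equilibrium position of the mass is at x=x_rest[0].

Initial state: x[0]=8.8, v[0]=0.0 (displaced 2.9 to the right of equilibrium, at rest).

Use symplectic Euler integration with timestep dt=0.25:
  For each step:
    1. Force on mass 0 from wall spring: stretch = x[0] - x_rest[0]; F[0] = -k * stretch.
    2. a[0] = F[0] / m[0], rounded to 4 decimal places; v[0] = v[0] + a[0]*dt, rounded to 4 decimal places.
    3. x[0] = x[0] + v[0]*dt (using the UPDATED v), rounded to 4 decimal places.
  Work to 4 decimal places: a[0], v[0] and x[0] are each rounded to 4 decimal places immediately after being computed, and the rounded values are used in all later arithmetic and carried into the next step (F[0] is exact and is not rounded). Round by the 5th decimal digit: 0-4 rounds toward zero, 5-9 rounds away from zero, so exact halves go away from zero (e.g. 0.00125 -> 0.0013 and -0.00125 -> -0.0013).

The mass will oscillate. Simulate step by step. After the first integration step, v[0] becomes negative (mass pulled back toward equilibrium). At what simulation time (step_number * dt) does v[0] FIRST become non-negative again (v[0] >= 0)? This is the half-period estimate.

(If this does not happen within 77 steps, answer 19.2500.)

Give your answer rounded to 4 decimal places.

Answer: 5.0000

Derivation:
Step 0: x=[8.8000] v=[0.0000]
Step 1: x=[8.7223] v=[-0.3107]
Step 2: x=[8.5690] v=[-0.6131]
Step 3: x=[8.3442] v=[-0.8991]
Step 4: x=[8.0540] v=[-1.1610]
Step 5: x=[7.7061] v=[-1.3918]
Step 6: x=[7.3098] v=[-1.5853]
Step 7: x=[6.8757] v=[-1.7364]
Step 8: x=[6.4155] v=[-1.8410]
Step 9: x=[5.9415] v=[-1.8962]
Step 10: x=[5.4663] v=[-1.9007]
Step 11: x=[5.0028] v=[-1.8542]
Step 12: x=[4.5633] v=[-1.7581]
Step 13: x=[4.1596] v=[-1.6149]
Step 14: x=[3.8025] v=[-1.4284]
Step 15: x=[3.5016] v=[-1.2037]
Step 16: x=[3.2649] v=[-0.9467]
Step 17: x=[3.0988] v=[-0.6644]
Step 18: x=[3.0077] v=[-0.3643]
Step 19: x=[2.9941] v=[-0.0544]
Step 20: x=[3.0584] v=[0.2570]
First v>=0 after going negative at step 20, time=5.0000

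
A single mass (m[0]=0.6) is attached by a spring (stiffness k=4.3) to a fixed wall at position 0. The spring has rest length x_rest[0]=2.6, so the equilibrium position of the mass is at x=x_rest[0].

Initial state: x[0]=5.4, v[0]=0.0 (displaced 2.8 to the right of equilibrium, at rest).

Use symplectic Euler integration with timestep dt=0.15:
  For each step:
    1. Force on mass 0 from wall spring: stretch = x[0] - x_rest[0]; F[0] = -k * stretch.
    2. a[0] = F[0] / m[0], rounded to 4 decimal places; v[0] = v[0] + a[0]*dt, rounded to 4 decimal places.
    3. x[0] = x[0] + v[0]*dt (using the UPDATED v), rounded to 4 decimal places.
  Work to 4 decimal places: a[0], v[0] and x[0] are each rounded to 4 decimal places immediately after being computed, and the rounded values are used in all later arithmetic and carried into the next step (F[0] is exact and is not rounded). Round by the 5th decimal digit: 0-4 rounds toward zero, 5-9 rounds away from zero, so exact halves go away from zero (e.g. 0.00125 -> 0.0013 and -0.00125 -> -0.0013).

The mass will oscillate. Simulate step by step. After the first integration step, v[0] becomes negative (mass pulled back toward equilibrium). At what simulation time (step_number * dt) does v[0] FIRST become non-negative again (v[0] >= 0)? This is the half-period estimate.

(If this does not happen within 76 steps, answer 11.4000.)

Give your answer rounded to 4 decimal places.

Answer: 1.2000

Derivation:
Step 0: x=[5.4000] v=[0.0000]
Step 1: x=[4.9485] v=[-3.0100]
Step 2: x=[4.1183] v=[-5.5346]
Step 3: x=[3.0433] v=[-7.1668]
Step 4: x=[1.8968] v=[-7.6434]
Step 5: x=[0.8637] v=[-6.8875]
Step 6: x=[0.1106] v=[-5.0210]
Step 7: x=[-0.2411] v=[-2.3449]
Step 8: x=[-0.1347] v=[0.7093]
First v>=0 after going negative at step 8, time=1.2000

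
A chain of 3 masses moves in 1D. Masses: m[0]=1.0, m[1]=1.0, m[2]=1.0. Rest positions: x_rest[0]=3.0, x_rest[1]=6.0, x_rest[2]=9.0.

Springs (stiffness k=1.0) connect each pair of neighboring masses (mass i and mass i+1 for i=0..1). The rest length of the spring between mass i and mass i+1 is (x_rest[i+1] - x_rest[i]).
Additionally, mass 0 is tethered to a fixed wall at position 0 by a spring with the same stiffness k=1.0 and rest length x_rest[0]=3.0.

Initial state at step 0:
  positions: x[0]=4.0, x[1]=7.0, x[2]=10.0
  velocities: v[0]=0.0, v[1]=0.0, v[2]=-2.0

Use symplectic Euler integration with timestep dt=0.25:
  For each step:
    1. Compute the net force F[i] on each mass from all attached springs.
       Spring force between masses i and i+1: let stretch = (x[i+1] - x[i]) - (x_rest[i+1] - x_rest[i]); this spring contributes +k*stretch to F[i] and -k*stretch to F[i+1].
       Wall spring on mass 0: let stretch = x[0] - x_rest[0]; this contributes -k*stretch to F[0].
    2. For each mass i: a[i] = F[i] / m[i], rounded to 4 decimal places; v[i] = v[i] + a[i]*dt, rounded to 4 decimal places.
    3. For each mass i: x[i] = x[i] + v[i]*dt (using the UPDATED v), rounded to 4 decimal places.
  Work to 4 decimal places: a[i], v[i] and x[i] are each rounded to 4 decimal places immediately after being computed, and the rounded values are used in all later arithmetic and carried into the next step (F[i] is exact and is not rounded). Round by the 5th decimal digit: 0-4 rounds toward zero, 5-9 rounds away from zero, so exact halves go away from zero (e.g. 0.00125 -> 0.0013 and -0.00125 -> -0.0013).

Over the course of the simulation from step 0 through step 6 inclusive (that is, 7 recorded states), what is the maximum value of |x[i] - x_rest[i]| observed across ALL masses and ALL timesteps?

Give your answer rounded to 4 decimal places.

Answer: 1.1212

Derivation:
Step 0: x=[4.0000 7.0000 10.0000] v=[0.0000 0.0000 -2.0000]
Step 1: x=[3.9375 7.0000 9.5000] v=[-0.2500 0.0000 -2.0000]
Step 2: x=[3.8203 6.9649 9.0313] v=[-0.4688 -0.1406 -1.8750]
Step 3: x=[3.6609 6.8624 8.6209] v=[-0.6377 -0.4102 -1.6416]
Step 4: x=[3.4728 6.6697 8.2881] v=[-0.7526 -0.7710 -1.3312]
Step 5: x=[3.2674 6.3783 8.0417] v=[-0.8216 -1.1656 -0.9858]
Step 6: x=[3.0522 5.9964 7.8788] v=[-0.8607 -1.5275 -0.6517]
Max displacement = 1.1212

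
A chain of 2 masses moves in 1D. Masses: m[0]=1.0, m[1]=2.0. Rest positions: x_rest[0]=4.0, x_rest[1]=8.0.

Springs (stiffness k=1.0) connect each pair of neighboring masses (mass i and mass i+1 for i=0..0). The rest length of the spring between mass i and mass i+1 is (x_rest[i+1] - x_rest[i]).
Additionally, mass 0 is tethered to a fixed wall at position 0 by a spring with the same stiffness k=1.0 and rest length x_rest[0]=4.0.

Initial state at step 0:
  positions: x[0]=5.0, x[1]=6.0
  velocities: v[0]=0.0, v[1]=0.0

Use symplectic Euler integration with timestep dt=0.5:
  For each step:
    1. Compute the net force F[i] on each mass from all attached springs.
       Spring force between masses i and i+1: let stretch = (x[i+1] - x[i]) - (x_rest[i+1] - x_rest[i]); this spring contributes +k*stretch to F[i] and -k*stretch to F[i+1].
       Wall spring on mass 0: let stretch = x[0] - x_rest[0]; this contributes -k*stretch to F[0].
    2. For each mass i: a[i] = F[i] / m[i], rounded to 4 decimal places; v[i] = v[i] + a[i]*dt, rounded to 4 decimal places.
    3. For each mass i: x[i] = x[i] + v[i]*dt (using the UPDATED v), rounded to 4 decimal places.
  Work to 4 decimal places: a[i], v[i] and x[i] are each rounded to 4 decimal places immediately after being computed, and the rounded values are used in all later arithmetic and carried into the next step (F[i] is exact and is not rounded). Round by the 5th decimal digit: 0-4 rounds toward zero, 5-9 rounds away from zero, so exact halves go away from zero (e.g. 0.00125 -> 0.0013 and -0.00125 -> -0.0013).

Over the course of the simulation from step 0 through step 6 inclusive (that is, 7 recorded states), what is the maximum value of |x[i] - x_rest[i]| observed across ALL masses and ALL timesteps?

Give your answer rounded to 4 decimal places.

Step 0: x=[5.0000 6.0000] v=[0.0000 0.0000]
Step 1: x=[4.0000 6.3750] v=[-2.0000 0.7500]
Step 2: x=[2.5938 6.9532] v=[-2.8125 1.1563]
Step 3: x=[1.6290 7.4865] v=[-1.9297 1.0665]
Step 4: x=[1.7213 7.7876] v=[0.1846 0.6021]
Step 5: x=[2.8999 7.8304] v=[2.3571 0.0855]
Step 6: x=[4.5861 7.7568] v=[3.3724 -0.1472]
Max displacement = 2.3710

Answer: 2.3710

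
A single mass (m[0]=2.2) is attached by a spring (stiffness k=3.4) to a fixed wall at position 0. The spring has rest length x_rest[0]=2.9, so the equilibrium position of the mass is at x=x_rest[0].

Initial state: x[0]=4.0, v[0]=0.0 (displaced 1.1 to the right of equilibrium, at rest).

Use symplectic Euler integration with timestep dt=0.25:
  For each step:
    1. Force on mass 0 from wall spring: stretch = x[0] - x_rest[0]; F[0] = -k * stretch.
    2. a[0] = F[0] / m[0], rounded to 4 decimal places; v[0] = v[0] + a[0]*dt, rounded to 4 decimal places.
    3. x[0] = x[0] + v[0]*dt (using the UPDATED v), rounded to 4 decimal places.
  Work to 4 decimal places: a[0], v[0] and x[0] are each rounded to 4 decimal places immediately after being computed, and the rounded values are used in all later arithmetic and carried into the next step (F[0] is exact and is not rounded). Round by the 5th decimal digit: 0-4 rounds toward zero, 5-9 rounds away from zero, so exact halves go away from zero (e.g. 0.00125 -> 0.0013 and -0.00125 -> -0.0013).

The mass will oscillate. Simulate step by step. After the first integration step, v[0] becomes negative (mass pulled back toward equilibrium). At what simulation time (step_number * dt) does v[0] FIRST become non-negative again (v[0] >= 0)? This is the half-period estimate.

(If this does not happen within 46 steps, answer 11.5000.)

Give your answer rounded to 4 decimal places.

Step 0: x=[4.0000] v=[0.0000]
Step 1: x=[3.8938] v=[-0.4250]
Step 2: x=[3.6916] v=[-0.8090]
Step 3: x=[3.4129] v=[-1.1149]
Step 4: x=[3.0846] v=[-1.3131]
Step 5: x=[2.7385] v=[-1.3844]
Step 6: x=[2.4080] v=[-1.3220]
Step 7: x=[2.1250] v=[-1.1319]
Step 8: x=[1.9169] v=[-0.8325]
Step 9: x=[1.8037] v=[-0.4527]
Step 10: x=[1.7964] v=[-0.0291]
Step 11: x=[1.8957] v=[0.3973]
First v>=0 after going negative at step 11, time=2.7500

Answer: 2.7500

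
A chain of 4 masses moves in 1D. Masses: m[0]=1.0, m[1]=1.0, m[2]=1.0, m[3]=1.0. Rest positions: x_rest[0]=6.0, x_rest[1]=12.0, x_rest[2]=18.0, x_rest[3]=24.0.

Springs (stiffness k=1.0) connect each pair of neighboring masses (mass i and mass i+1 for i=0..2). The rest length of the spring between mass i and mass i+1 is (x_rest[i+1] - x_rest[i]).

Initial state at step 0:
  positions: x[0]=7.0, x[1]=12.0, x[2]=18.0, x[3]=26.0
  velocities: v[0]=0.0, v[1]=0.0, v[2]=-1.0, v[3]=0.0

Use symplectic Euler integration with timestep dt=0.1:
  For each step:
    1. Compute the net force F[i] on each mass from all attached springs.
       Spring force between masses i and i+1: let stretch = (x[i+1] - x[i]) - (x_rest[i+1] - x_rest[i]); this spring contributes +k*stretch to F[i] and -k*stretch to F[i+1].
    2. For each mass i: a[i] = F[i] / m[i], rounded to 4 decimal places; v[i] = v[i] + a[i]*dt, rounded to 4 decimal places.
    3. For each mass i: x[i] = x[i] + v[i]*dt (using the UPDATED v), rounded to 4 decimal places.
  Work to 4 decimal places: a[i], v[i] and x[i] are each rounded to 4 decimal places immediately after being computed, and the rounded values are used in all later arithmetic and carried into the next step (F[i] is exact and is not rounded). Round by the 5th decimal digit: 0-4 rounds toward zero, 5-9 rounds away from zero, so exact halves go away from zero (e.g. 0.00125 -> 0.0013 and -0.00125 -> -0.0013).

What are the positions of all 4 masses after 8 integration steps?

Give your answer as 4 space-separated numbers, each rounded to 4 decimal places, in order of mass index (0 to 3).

Step 0: x=[7.0000 12.0000 18.0000 26.0000] v=[0.0000 0.0000 -1.0000 0.0000]
Step 1: x=[6.9900 12.0100 17.9200 25.9800] v=[-0.1000 0.1000 -0.8000 -0.2000]
Step 2: x=[6.9702 12.0289 17.8615 25.9394] v=[-0.1980 0.1890 -0.5850 -0.4060]
Step 3: x=[6.9410 12.0555 17.8255 25.8780] v=[-0.2921 0.2664 -0.3605 -0.6138]
Step 4: x=[6.9029 12.0887 17.8123 25.7961] v=[-0.3807 0.3320 -0.1323 -0.8191]
Step 5: x=[6.8567 12.1273 17.8217 25.6944] v=[-0.4621 0.3858 0.0937 -1.0175]
Step 6: x=[6.8032 12.1701 17.8529 25.5739] v=[-0.5350 0.4282 0.3115 -1.2048]
Step 7: x=[6.7434 12.2161 17.9044 25.4362] v=[-0.5983 0.4598 0.5153 -1.3769]
Step 8: x=[6.6783 12.2642 17.9744 25.2832] v=[-0.6510 0.4814 0.6997 -1.5301]

Answer: 6.6783 12.2642 17.9744 25.2832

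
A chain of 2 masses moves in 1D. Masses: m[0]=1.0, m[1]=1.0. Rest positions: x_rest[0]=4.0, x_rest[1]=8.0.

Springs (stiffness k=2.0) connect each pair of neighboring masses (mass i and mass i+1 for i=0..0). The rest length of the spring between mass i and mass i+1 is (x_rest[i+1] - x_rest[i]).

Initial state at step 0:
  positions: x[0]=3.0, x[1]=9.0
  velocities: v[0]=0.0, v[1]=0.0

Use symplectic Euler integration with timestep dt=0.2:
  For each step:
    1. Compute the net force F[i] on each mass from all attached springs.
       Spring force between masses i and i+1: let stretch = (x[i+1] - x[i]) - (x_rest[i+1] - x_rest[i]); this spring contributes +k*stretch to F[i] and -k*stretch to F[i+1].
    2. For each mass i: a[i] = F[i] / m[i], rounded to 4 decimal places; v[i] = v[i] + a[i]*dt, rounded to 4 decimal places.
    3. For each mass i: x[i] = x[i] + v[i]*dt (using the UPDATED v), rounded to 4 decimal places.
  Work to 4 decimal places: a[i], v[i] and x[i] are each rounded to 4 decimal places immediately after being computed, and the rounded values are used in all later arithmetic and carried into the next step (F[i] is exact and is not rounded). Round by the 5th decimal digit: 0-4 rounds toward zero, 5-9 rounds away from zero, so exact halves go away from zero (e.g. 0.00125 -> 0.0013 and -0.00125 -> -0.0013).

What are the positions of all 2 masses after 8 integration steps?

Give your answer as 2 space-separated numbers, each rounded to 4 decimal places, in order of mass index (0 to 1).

Answer: 4.9804 7.0196

Derivation:
Step 0: x=[3.0000 9.0000] v=[0.0000 0.0000]
Step 1: x=[3.1600 8.8400] v=[0.8000 -0.8000]
Step 2: x=[3.4544 8.5456] v=[1.4720 -1.4720]
Step 3: x=[3.8361 8.1639] v=[1.9085 -1.9085]
Step 4: x=[4.2440 7.7560] v=[2.0396 -2.0396]
Step 5: x=[4.6129 7.3871] v=[1.8444 -1.8444]
Step 6: x=[4.8837 7.1163] v=[1.3541 -1.3541]
Step 7: x=[5.0131 6.9869] v=[0.6471 -0.6471]
Step 8: x=[4.9804 7.0196] v=[-0.1634 0.1634]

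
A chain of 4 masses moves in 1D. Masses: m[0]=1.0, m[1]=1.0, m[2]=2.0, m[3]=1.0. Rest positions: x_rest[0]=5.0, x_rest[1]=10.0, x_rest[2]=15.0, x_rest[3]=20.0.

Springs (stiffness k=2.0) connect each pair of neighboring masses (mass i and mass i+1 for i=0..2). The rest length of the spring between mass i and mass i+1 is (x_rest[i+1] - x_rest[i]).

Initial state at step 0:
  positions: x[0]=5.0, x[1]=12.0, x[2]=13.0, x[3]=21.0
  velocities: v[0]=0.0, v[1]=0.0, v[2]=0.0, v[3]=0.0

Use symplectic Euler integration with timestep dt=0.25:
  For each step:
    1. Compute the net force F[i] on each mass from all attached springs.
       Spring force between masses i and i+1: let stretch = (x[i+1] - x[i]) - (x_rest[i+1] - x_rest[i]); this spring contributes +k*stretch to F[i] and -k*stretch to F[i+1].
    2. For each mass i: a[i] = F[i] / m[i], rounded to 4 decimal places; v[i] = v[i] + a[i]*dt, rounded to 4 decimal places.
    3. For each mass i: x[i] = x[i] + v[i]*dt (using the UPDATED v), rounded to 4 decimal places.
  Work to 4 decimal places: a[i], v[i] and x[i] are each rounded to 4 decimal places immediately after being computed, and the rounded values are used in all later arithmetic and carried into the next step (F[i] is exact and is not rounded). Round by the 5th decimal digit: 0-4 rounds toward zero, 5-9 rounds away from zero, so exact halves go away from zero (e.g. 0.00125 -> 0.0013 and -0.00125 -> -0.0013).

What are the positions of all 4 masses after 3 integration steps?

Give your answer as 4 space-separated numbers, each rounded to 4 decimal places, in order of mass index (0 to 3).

Answer: 5.9248 8.7675 15.0391 19.2295

Derivation:
Step 0: x=[5.0000 12.0000 13.0000 21.0000] v=[0.0000 0.0000 0.0000 0.0000]
Step 1: x=[5.2500 11.2500 13.4375 20.6250] v=[1.0000 -3.0000 1.7500 -1.5000]
Step 2: x=[5.6250 10.0234 14.1875 19.9766] v=[1.5000 -4.9063 3.0000 -2.5938]
Step 3: x=[5.9248 8.7675 15.0391 19.2295] v=[1.1992 -5.0235 3.4063 -2.9884]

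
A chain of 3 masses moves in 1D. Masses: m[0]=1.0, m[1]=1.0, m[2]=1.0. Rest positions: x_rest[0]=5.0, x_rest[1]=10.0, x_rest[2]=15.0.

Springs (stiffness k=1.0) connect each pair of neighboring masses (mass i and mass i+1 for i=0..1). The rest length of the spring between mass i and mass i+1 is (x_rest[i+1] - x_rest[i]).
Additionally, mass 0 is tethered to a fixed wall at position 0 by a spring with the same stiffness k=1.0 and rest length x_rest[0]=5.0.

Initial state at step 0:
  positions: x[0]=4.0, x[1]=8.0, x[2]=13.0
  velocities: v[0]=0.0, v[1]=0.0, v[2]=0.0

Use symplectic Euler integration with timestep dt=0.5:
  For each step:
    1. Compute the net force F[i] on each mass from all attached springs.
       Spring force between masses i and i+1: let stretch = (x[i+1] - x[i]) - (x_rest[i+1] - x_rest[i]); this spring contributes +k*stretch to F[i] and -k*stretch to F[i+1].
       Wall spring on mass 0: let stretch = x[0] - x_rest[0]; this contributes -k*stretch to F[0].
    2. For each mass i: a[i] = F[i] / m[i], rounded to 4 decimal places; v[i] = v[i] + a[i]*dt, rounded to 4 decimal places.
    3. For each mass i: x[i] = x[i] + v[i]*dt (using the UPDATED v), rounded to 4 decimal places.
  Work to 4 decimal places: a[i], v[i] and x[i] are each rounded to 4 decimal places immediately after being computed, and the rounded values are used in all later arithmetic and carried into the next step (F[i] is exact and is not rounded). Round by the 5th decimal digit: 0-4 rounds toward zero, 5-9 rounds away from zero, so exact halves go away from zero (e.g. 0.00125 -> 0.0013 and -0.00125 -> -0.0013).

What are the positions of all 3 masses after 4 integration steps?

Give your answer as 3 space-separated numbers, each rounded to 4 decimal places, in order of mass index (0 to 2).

Answer: 4.5547 9.2071 13.6447

Derivation:
Step 0: x=[4.0000 8.0000 13.0000] v=[0.0000 0.0000 0.0000]
Step 1: x=[4.0000 8.2500 13.0000] v=[0.0000 0.5000 0.0000]
Step 2: x=[4.0625 8.6250 13.0625] v=[0.1250 0.7500 0.1250]
Step 3: x=[4.2500 8.9688 13.2657] v=[0.3750 0.6875 0.4063]
Step 4: x=[4.5547 9.2071 13.6447] v=[0.6094 0.4766 0.7579]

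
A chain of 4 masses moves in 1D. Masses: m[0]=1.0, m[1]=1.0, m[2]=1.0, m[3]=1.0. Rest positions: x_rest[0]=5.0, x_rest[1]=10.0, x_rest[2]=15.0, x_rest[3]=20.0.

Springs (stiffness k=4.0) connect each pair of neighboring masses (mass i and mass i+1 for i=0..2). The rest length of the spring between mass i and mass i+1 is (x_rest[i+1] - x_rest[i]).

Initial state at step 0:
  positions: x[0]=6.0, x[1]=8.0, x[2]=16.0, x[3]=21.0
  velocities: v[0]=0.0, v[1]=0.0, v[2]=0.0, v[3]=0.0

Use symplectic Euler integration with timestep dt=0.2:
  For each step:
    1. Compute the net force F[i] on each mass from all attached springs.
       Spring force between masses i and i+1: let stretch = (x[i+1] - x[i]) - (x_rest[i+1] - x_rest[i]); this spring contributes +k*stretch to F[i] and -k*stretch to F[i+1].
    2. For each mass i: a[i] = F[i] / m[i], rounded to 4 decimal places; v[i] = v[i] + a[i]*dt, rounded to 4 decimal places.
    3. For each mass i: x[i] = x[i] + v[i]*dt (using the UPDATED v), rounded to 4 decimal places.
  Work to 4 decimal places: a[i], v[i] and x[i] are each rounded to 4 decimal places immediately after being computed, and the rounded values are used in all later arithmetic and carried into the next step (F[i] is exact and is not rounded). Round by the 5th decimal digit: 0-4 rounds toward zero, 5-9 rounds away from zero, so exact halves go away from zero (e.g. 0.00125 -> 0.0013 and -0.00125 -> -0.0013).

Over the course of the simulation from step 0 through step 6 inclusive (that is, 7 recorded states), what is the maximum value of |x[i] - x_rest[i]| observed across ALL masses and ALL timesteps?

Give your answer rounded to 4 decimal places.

Step 0: x=[6.0000 8.0000 16.0000 21.0000] v=[0.0000 0.0000 0.0000 0.0000]
Step 1: x=[5.5200 8.9600 15.5200 21.0000] v=[-2.4000 4.8000 -2.4000 0.0000]
Step 2: x=[4.7904 10.4192 14.8672 20.9232] v=[-3.6480 7.2960 -3.2640 -0.3840]
Step 3: x=[4.1614 11.6895 14.4717 20.6774] v=[-3.1450 6.3514 -1.9776 -1.2288]
Step 4: x=[3.9369 12.2004 14.6239 20.2387] v=[-1.1225 2.5547 0.7612 -2.1934]
Step 5: x=[4.2346 11.7769 15.2867 19.7017] v=[1.4883 -2.1173 3.3142 -2.6852]
Step 6: x=[4.9390 10.7082 16.0944 19.2583] v=[3.5221 -5.3433 4.0384 -2.2172]
Max displacement = 2.2004

Answer: 2.2004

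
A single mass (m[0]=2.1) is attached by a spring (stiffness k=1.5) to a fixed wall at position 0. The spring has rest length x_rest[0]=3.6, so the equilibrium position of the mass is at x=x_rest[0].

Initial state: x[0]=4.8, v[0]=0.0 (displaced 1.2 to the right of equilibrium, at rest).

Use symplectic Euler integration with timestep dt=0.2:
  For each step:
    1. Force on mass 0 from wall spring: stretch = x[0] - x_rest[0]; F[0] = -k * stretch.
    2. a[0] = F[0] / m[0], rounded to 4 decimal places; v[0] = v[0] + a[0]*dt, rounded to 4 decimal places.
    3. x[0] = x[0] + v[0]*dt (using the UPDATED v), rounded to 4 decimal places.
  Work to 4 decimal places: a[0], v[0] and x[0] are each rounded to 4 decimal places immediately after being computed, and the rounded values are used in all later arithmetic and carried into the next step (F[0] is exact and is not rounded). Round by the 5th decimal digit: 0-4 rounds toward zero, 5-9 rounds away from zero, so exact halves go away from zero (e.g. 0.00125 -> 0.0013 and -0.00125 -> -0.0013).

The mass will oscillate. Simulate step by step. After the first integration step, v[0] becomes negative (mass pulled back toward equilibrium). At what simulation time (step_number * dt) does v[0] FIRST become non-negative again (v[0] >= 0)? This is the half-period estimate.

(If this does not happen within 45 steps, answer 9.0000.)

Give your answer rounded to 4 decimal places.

Step 0: x=[4.8000] v=[0.0000]
Step 1: x=[4.7657] v=[-0.1714]
Step 2: x=[4.6981] v=[-0.3379]
Step 3: x=[4.5991] v=[-0.4948]
Step 4: x=[4.4716] v=[-0.6375]
Step 5: x=[4.3192] v=[-0.7620]
Step 6: x=[4.1463] v=[-0.8647]
Step 7: x=[3.9578] v=[-0.9427]
Step 8: x=[3.7590] v=[-0.9938]
Step 9: x=[3.5557] v=[-1.0165]
Step 10: x=[3.3537] v=[-1.0102]
Step 11: x=[3.1587] v=[-0.9750]
Step 12: x=[2.9763] v=[-0.9120]
Step 13: x=[2.8117] v=[-0.8229]
Step 14: x=[2.6696] v=[-0.7103]
Step 15: x=[2.5541] v=[-0.5774]
Step 16: x=[2.4685] v=[-0.4280]
Step 17: x=[2.4152] v=[-0.2664]
Step 18: x=[2.3958] v=[-0.0971]
Step 19: x=[2.4108] v=[0.0749]
First v>=0 after going negative at step 19, time=3.8000

Answer: 3.8000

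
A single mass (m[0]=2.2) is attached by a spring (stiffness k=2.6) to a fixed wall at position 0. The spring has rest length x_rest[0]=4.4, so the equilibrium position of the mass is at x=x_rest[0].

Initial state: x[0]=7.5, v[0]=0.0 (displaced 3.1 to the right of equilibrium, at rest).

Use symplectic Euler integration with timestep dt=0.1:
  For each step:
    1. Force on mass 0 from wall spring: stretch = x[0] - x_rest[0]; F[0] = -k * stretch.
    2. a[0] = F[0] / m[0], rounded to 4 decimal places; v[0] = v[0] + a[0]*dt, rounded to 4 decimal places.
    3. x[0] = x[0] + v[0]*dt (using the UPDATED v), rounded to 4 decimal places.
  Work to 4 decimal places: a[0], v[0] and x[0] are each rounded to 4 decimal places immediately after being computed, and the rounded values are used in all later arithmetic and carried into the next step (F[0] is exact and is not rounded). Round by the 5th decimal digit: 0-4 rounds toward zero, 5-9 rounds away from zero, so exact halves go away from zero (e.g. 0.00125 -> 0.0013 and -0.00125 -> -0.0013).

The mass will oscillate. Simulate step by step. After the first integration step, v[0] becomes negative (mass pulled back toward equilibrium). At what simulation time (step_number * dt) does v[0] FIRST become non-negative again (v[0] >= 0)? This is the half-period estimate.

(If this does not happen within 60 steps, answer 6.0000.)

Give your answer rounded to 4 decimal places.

Answer: 2.9000

Derivation:
Step 0: x=[7.5000] v=[0.0000]
Step 1: x=[7.4634] v=[-0.3664]
Step 2: x=[7.3906] v=[-0.7284]
Step 3: x=[7.2824] v=[-1.0818]
Step 4: x=[7.1402] v=[-1.4225]
Step 5: x=[6.9656] v=[-1.7463]
Step 6: x=[6.7607] v=[-2.0495]
Step 7: x=[6.5279] v=[-2.3285]
Step 8: x=[6.2699] v=[-2.5800]
Step 9: x=[5.9898] v=[-2.8010]
Step 10: x=[5.6909] v=[-2.9889]
Step 11: x=[5.3768] v=[-3.1415]
Step 12: x=[5.0511] v=[-3.2569]
Step 13: x=[4.7177] v=[-3.3339]
Step 14: x=[4.3806] v=[-3.3715]
Step 15: x=[4.0437] v=[-3.3692]
Step 16: x=[3.7110] v=[-3.3271]
Step 17: x=[3.3864] v=[-3.2457]
Step 18: x=[3.0738] v=[-3.1259]
Step 19: x=[2.7769] v=[-2.9692]
Step 20: x=[2.4992] v=[-2.7774]
Step 21: x=[2.2439] v=[-2.5528]
Step 22: x=[2.0141] v=[-2.2980]
Step 23: x=[1.8125] v=[-2.0160]
Step 24: x=[1.6415] v=[-1.7102]
Step 25: x=[1.5031] v=[-1.3842]
Step 26: x=[1.3989] v=[-1.0418]
Step 27: x=[1.3302] v=[-0.6871]
Step 28: x=[1.2978] v=[-0.3243]
Step 29: x=[1.3020] v=[0.0423]
First v>=0 after going negative at step 29, time=2.9000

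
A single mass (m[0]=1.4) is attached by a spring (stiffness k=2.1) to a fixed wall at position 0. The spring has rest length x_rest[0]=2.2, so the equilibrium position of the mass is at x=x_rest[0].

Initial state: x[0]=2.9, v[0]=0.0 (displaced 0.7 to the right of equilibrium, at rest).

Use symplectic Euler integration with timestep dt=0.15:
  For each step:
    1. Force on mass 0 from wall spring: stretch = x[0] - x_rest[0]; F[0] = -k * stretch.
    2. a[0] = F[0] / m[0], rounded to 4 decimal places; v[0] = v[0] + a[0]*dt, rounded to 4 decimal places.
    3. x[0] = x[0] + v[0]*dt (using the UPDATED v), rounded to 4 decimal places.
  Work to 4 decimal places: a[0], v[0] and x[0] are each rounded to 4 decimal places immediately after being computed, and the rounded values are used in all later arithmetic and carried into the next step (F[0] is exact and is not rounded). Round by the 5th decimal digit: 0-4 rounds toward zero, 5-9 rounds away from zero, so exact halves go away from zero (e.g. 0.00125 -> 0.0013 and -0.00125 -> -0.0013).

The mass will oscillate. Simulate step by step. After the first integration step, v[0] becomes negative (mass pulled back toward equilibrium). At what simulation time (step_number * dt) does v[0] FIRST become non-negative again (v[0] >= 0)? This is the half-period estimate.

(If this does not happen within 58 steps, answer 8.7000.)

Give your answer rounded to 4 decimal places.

Answer: 2.7000

Derivation:
Step 0: x=[2.9000] v=[0.0000]
Step 1: x=[2.8764] v=[-0.1575]
Step 2: x=[2.8299] v=[-0.3097]
Step 3: x=[2.7622] v=[-0.4514]
Step 4: x=[2.6755] v=[-0.5779]
Step 5: x=[2.5728] v=[-0.6849]
Step 6: x=[2.4575] v=[-0.7688]
Step 7: x=[2.3335] v=[-0.8267]
Step 8: x=[2.2050] v=[-0.8567]
Step 9: x=[2.0763] v=[-0.8578]
Step 10: x=[1.9518] v=[-0.8300]
Step 11: x=[1.8357] v=[-0.7742]
Step 12: x=[1.7319] v=[-0.6922]
Step 13: x=[1.6439] v=[-0.5869]
Step 14: x=[1.5746] v=[-0.4618]
Step 15: x=[1.5264] v=[-0.3211]
Step 16: x=[1.5010] v=[-0.1695]
Step 17: x=[1.4992] v=[-0.0122]
Step 18: x=[1.5210] v=[0.1455]
First v>=0 after going negative at step 18, time=2.7000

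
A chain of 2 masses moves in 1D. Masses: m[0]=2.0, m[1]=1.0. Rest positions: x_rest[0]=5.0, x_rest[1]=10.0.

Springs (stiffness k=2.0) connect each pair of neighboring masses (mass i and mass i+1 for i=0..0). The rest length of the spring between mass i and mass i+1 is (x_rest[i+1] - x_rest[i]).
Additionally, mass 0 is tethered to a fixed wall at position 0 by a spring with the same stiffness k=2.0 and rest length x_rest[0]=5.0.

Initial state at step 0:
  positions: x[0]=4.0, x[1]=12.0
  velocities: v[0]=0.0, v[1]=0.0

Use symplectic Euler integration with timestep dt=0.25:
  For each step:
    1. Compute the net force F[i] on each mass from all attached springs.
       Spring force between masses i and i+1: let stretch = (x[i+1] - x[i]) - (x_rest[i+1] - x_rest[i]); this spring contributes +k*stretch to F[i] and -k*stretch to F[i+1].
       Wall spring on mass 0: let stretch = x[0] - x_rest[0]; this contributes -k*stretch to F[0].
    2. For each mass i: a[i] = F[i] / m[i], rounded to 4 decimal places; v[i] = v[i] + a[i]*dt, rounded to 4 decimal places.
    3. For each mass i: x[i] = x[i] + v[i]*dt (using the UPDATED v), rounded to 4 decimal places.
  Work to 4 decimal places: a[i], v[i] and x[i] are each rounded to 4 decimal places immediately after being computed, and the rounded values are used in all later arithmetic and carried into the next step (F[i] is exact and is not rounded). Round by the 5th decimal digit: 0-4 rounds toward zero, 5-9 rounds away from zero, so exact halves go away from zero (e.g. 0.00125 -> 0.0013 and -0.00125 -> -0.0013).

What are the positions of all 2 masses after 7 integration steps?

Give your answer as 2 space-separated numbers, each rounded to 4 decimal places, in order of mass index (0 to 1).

Answer: 6.1913 8.3938

Derivation:
Step 0: x=[4.0000 12.0000] v=[0.0000 0.0000]
Step 1: x=[4.2500 11.6250] v=[1.0000 -1.5000]
Step 2: x=[4.6953 10.9531] v=[1.7813 -2.6875]
Step 3: x=[5.2383 10.1240] v=[2.1719 -3.3164]
Step 4: x=[5.7593 9.3092] v=[2.0838 -3.2593]
Step 5: x=[6.1422 8.6756] v=[1.5315 -2.5343]
Step 6: x=[6.2995 8.3504] v=[0.6293 -1.3010]
Step 7: x=[6.1913 8.3938] v=[-0.4329 0.1736]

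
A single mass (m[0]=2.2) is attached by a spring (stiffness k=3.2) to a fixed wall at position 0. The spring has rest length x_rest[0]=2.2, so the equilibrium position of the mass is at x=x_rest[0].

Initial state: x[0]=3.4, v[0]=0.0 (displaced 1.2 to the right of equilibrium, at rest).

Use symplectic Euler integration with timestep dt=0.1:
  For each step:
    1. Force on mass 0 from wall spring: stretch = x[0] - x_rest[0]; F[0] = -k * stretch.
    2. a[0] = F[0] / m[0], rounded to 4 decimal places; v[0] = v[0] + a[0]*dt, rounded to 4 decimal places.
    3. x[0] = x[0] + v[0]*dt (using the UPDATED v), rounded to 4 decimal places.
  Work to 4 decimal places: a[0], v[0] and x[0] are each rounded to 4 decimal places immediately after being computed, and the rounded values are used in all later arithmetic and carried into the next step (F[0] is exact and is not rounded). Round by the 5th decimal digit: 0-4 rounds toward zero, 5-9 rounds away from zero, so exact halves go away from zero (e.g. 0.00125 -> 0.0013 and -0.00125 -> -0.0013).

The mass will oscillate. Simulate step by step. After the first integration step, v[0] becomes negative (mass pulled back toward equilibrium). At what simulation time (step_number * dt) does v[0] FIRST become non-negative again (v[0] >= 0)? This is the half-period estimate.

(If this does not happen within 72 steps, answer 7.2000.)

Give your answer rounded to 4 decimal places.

Step 0: x=[3.4000] v=[0.0000]
Step 1: x=[3.3825] v=[-0.1746]
Step 2: x=[3.3478] v=[-0.3466]
Step 3: x=[3.2964] v=[-0.5136]
Step 4: x=[3.2291] v=[-0.6731]
Step 5: x=[3.1468] v=[-0.8228]
Step 6: x=[3.0508] v=[-0.9605]
Step 7: x=[2.9424] v=[-1.0843]
Step 8: x=[2.8232] v=[-1.1923]
Step 9: x=[2.6949] v=[-1.2830]
Step 10: x=[2.5594] v=[-1.3550]
Step 11: x=[2.4187] v=[-1.4073]
Step 12: x=[2.2748] v=[-1.4391]
Step 13: x=[2.1298] v=[-1.4500]
Step 14: x=[1.9858] v=[-1.4398]
Step 15: x=[1.8449] v=[-1.4086]
Step 16: x=[1.7092] v=[-1.3570]
Step 17: x=[1.5806] v=[-1.2856]
Step 18: x=[1.4611] v=[-1.1955]
Step 19: x=[1.3523] v=[-1.0880]
Step 20: x=[1.2558] v=[-0.9647]
Step 21: x=[1.1731] v=[-0.8274]
Step 22: x=[1.1053] v=[-0.6780]
Step 23: x=[1.0534] v=[-0.5188]
Step 24: x=[1.0182] v=[-0.3520]
Step 25: x=[1.0002] v=[-0.1801]
Step 26: x=[0.9996] v=[-0.0056]
Step 27: x=[1.0165] v=[0.1690]
First v>=0 after going negative at step 27, time=2.7000

Answer: 2.7000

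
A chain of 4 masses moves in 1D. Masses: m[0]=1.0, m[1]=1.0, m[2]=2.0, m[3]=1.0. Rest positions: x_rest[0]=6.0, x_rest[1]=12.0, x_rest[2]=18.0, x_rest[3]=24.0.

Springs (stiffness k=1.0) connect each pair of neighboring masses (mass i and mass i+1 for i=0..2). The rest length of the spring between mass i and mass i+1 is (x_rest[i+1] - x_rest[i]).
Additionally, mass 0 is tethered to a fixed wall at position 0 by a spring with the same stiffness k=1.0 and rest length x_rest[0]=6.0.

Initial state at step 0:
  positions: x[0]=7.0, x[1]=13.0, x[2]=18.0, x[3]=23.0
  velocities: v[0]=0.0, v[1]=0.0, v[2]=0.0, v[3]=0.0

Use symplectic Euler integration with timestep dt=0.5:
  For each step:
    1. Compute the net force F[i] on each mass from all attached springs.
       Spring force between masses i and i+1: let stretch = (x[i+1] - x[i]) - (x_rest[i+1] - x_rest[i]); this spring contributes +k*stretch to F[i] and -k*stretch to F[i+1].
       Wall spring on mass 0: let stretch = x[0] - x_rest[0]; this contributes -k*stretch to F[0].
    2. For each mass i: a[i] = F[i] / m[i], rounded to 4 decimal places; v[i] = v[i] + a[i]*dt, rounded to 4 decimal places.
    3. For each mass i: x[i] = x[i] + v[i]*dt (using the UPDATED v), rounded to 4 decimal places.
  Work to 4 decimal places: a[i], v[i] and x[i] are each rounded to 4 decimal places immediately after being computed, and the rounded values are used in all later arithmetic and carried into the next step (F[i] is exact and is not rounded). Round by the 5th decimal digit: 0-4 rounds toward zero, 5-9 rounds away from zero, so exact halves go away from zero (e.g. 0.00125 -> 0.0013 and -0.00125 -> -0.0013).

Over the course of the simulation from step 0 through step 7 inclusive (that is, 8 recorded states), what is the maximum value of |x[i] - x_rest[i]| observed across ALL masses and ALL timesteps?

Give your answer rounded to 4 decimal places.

Answer: 1.0224

Derivation:
Step 0: x=[7.0000 13.0000 18.0000 23.0000] v=[0.0000 0.0000 0.0000 0.0000]
Step 1: x=[6.7500 12.7500 18.0000 23.2500] v=[-0.5000 -0.5000 0.0000 0.5000]
Step 2: x=[6.3125 12.3125 18.0000 23.6875] v=[-0.8750 -0.8750 0.0000 0.8750]
Step 3: x=[5.7969 11.7969 18.0000 24.2032] v=[-1.0313 -1.0313 0.0000 1.0313]
Step 4: x=[5.3320 11.3320 18.0001 24.6681] v=[-0.9298 -0.9298 0.0001 0.9297]
Step 5: x=[5.0341 11.0341 18.0002 24.9660] v=[-0.5958 -0.5958 0.0001 0.5957]
Step 6: x=[4.9777 10.9777 18.0002 25.0224] v=[-0.1129 -0.1128 0.0000 0.1128]
Step 7: x=[5.1769 11.1770 18.0002 24.8233] v=[0.3983 0.3985 -0.0001 -0.3983]
Max displacement = 1.0224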